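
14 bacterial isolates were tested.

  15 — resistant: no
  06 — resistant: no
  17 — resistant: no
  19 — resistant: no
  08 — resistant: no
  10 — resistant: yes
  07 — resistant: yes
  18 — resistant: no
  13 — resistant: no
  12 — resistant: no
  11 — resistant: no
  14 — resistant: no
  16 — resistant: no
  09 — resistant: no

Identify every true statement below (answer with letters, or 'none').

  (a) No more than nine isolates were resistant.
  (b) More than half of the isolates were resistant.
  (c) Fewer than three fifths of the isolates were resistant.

|A| = 14, |A ∩ B| = 2, |A ∖ B| = 12.
(a) |A ∩ B| ≤ 9: holds.
(b) |A ∩ B| > |A ∖ B|: fails.
(c) |A ∩ B| / |A| < 3/5: holds.

(a), (c)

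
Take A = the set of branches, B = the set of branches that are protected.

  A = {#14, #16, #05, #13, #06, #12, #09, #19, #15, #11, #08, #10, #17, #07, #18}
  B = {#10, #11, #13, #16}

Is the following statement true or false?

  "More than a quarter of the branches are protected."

'More than a quarter of the branches are protected' holds iff |A ∩ B| / |A| > 1/4.
|A| = 15, |A ∩ B| = 4, |A ∖ B| = 11.
|A ∩ B|/|A| = 4/15, so the statement is true.

True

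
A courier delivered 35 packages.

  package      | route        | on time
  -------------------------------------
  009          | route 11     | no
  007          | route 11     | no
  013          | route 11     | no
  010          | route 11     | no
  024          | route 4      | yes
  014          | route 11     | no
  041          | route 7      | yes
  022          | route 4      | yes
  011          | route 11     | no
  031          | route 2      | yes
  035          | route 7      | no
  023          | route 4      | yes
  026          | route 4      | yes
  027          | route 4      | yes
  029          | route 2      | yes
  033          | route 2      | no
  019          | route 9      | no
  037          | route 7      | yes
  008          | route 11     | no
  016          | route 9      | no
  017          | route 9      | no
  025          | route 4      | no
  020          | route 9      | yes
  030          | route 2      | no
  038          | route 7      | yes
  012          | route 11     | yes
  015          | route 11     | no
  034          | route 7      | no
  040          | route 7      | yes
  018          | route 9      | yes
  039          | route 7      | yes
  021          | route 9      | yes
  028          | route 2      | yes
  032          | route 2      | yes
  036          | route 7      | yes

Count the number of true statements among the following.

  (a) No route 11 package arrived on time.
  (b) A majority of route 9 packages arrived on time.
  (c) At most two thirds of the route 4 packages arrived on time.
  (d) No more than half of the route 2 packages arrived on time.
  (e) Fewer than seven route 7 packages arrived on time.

(a) route 11: |A| = 9, |A ∩ B| = 1; needs A ∩ B = ∅ (|A ∩ B| = 0) — false.
(b) route 9: |A| = 6, |A ∩ B| = 3; needs |A ∩ B| > |A ∖ B| — false.
(c) route 4: |A| = 6, |A ∩ B| = 5; needs |A ∩ B| / |A| ≤ 2/3 — false.
(d) route 2: |A| = 6, |A ∩ B| = 4; needs |A ∩ B| ≤ |A ∖ B| — false.
(e) route 7: |A| = 8, |A ∩ B| = 6; needs |A ∩ B| < 7 — true.

1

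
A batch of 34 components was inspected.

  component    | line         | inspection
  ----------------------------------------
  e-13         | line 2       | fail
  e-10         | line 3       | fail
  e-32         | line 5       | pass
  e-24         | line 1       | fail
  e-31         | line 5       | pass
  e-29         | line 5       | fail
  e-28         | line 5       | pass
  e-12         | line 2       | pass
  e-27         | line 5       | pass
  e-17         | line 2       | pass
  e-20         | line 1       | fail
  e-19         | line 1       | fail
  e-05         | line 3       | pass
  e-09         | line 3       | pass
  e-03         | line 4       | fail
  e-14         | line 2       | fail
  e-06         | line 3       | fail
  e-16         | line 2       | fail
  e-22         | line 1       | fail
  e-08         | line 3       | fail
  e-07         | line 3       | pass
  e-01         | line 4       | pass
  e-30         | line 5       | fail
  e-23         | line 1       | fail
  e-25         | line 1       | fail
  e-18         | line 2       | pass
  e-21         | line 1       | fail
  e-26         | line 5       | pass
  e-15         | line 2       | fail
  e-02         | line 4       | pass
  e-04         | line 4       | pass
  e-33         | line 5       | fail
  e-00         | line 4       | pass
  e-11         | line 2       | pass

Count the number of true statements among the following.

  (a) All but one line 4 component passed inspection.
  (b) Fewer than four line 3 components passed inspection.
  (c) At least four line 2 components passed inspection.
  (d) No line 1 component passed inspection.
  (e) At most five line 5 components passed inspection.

(a) line 4: |A| = 5, |A ∩ B| = 4; needs |A ∖ B| = 1 — true.
(b) line 3: |A| = 6, |A ∩ B| = 3; needs |A ∩ B| < 4 — true.
(c) line 2: |A| = 8, |A ∩ B| = 4; needs |A ∩ B| ≥ 4 — true.
(d) line 1: |A| = 7, |A ∩ B| = 0; needs A ∩ B = ∅ (|A ∩ B| = 0) — true.
(e) line 5: |A| = 8, |A ∩ B| = 5; needs |A ∩ B| ≤ 5 — true.

5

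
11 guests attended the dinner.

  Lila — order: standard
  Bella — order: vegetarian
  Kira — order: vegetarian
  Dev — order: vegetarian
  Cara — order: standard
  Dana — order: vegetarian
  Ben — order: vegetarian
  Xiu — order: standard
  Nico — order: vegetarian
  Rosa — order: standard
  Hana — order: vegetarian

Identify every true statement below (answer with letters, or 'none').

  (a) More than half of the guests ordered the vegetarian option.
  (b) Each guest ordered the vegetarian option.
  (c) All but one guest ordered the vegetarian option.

|A| = 11, |A ∩ B| = 7, |A ∖ B| = 4.
(a) |A ∩ B| > |A ∖ B|: holds.
(b) A ⊆ B, i.e. every element of A is in B (|A ∖ B| = 0): fails.
(c) |A ∖ B| = 1: fails.

(a)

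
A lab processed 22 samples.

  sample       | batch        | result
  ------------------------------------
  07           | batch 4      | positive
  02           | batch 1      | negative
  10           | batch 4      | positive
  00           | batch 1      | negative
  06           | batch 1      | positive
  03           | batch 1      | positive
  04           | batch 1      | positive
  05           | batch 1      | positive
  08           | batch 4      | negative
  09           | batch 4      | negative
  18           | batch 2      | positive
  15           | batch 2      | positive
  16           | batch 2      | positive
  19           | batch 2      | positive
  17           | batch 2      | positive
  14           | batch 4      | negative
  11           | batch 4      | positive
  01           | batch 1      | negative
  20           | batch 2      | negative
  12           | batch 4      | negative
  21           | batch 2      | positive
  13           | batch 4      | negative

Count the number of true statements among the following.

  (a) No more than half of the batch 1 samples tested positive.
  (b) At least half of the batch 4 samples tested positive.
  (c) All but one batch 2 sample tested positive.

1

(a) batch 1: |A| = 7, |A ∩ B| = 4; needs |A ∩ B| ≤ |A ∖ B| — false.
(b) batch 4: |A| = 8, |A ∩ B| = 3; needs |A ∩ B| ≥ |A ∖ B| — false.
(c) batch 2: |A| = 7, |A ∩ B| = 6; needs |A ∖ B| = 1 — true.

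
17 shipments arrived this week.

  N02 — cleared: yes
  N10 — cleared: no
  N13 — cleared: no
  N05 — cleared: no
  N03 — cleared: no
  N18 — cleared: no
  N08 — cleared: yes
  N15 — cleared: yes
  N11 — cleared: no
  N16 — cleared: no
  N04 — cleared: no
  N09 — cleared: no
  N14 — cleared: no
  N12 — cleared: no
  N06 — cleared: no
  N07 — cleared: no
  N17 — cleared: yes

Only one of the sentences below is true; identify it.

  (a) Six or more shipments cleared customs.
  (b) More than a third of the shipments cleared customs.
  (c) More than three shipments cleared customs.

|A| = 17, |A ∩ B| = 4, |A ∖ B| = 13.
(a) requires |A ∩ B| ≥ 6: false.
(b) requires |A ∩ B| / |A| > 1/3: false.
(c) requires |A ∩ B| > 3: true.

(c)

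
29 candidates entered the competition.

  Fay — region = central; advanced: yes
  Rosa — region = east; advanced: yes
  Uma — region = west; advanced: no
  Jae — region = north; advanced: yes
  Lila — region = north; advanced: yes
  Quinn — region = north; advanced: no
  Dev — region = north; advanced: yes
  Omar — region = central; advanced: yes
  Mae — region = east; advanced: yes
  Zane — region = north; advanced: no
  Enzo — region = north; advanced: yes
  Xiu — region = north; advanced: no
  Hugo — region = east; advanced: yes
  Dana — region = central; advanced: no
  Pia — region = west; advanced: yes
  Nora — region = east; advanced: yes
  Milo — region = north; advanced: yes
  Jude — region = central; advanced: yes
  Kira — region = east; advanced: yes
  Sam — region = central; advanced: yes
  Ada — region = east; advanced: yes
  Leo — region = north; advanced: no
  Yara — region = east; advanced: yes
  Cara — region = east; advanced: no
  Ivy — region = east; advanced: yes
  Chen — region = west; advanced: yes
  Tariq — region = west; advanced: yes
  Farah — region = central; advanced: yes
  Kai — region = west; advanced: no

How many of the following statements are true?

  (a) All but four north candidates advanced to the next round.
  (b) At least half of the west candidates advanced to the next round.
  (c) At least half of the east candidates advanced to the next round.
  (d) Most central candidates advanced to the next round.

4

(a) north: |A| = 9, |A ∩ B| = 5; needs |A ∖ B| = 4 — true.
(b) west: |A| = 5, |A ∩ B| = 3; needs |A ∩ B| ≥ |A ∖ B| — true.
(c) east: |A| = 9, |A ∩ B| = 8; needs |A ∩ B| ≥ |A ∖ B| — true.
(d) central: |A| = 6, |A ∩ B| = 5; needs |A ∩ B| > |A ∖ B| — true.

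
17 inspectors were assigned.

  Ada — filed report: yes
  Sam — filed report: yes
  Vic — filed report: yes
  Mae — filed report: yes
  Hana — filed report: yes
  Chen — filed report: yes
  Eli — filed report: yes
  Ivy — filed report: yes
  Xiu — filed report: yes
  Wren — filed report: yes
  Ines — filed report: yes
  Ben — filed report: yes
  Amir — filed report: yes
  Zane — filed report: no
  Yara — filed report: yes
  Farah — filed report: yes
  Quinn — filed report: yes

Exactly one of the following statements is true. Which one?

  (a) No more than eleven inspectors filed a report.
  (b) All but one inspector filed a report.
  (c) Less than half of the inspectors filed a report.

(b)

|A| = 17, |A ∩ B| = 16, |A ∖ B| = 1.
(a) requires |A ∩ B| ≤ 11: false.
(b) requires |A ∖ B| = 1: true.
(c) requires |A ∩ B| < |A ∖ B|: false.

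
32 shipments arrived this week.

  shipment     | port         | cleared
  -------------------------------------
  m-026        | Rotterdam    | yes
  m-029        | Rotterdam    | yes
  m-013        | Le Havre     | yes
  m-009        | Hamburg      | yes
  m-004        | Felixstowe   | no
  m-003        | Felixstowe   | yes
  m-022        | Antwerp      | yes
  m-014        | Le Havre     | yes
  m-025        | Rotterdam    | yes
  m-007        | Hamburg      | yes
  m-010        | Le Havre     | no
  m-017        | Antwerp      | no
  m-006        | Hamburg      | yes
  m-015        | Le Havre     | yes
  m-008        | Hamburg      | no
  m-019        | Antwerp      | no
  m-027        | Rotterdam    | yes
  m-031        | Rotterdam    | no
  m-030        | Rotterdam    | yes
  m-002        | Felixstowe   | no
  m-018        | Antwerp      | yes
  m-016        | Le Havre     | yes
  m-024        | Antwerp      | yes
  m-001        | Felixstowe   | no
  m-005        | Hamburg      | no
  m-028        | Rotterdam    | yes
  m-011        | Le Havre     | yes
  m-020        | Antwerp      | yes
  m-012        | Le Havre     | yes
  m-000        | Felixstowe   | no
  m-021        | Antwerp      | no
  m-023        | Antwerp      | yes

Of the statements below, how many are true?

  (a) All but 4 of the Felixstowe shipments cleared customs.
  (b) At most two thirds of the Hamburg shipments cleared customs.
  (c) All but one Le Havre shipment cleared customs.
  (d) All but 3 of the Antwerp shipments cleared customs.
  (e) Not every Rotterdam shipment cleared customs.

5

(a) Felixstowe: |A| = 5, |A ∩ B| = 1; needs |A ∖ B| = 4 — true.
(b) Hamburg: |A| = 5, |A ∩ B| = 3; needs |A ∩ B| / |A| ≤ 2/3 — true.
(c) Le Havre: |A| = 7, |A ∩ B| = 6; needs |A ∖ B| = 1 — true.
(d) Antwerp: |A| = 8, |A ∩ B| = 5; needs |A ∖ B| = 3 — true.
(e) Rotterdam: |A| = 7, |A ∩ B| = 6; needs A ⊄ B (|A ∖ B| ≥ 1) — true.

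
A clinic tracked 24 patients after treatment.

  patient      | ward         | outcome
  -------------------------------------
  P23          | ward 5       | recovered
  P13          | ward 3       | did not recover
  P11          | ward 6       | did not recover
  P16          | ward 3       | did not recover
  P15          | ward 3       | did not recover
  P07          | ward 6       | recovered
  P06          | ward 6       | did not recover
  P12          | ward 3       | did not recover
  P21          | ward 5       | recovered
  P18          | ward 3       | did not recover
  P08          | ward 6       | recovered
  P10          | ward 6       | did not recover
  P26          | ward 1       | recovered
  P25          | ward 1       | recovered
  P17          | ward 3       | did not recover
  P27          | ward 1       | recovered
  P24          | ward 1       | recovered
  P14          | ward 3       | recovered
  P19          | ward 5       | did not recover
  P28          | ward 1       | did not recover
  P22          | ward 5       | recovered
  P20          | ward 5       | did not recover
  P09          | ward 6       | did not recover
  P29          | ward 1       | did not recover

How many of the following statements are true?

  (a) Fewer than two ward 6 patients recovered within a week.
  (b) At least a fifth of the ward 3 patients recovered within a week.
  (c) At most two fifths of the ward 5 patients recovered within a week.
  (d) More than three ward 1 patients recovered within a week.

1

(a) ward 6: |A| = 6, |A ∩ B| = 2; needs |A ∩ B| < 2 — false.
(b) ward 3: |A| = 7, |A ∩ B| = 1; needs |A ∩ B| / |A| ≥ 1/5 — false.
(c) ward 5: |A| = 5, |A ∩ B| = 3; needs |A ∩ B| / |A| ≤ 2/5 — false.
(d) ward 1: |A| = 6, |A ∩ B| = 4; needs |A ∩ B| > 3 — true.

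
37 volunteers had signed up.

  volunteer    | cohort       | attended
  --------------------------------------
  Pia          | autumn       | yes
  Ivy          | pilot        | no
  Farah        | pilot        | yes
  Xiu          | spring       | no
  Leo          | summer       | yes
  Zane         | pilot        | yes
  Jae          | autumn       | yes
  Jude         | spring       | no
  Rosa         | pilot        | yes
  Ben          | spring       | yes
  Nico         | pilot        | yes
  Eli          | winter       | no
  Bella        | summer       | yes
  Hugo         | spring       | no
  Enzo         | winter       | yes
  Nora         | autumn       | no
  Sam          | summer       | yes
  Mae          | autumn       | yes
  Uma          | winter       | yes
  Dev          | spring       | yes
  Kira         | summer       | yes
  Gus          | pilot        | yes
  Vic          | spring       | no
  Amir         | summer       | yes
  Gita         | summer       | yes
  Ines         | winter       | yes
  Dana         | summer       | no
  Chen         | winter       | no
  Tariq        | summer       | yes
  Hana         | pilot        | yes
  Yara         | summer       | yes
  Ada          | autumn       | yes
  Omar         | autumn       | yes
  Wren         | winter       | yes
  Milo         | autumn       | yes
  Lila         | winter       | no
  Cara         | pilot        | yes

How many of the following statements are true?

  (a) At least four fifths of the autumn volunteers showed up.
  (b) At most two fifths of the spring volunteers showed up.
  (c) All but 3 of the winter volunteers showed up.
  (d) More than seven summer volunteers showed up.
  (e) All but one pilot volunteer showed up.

(a) autumn: |A| = 7, |A ∩ B| = 6; needs |A ∩ B| / |A| ≥ 4/5 — true.
(b) spring: |A| = 6, |A ∩ B| = 2; needs |A ∩ B| / |A| ≤ 2/5 — true.
(c) winter: |A| = 7, |A ∩ B| = 4; needs |A ∖ B| = 3 — true.
(d) summer: |A| = 9, |A ∩ B| = 8; needs |A ∩ B| > 7 — true.
(e) pilot: |A| = 8, |A ∩ B| = 7; needs |A ∖ B| = 1 — true.

5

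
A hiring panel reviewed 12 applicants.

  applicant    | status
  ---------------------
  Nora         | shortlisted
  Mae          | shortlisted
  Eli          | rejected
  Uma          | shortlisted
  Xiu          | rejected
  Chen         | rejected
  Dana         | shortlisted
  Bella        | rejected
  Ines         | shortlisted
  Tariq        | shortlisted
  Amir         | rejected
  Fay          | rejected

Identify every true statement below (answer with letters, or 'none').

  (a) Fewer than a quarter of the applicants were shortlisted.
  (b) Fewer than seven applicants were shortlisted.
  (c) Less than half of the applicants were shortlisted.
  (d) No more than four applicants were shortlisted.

|A| = 12, |A ∩ B| = 6, |A ∖ B| = 6.
(a) |A ∩ B| / |A| < 1/4: fails.
(b) |A ∩ B| < 7: holds.
(c) |A ∩ B| < |A ∖ B|: fails.
(d) |A ∩ B| ≤ 4: fails.

(b)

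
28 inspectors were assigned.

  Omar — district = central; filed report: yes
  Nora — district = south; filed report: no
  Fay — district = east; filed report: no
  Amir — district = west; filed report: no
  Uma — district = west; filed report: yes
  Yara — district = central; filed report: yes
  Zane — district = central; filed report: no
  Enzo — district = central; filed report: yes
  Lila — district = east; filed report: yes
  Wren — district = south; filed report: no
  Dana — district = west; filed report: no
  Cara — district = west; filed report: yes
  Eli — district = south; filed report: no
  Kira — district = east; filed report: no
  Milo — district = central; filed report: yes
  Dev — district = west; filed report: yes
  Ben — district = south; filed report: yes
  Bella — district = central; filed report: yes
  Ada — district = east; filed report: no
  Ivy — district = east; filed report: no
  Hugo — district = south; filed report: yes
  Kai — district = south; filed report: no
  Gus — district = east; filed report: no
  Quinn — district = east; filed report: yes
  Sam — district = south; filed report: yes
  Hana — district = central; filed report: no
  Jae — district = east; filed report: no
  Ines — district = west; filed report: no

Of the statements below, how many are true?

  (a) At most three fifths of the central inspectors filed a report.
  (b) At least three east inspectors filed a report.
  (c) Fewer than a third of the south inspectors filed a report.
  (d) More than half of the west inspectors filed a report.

(a) central: |A| = 7, |A ∩ B| = 5; needs |A ∩ B| / |A| ≤ 3/5 — false.
(b) east: |A| = 8, |A ∩ B| = 2; needs |A ∩ B| ≥ 3 — false.
(c) south: |A| = 7, |A ∩ B| = 3; needs |A ∩ B| / |A| < 1/3 — false.
(d) west: |A| = 6, |A ∩ B| = 3; needs |A ∩ B| > |A ∖ B| — false.

0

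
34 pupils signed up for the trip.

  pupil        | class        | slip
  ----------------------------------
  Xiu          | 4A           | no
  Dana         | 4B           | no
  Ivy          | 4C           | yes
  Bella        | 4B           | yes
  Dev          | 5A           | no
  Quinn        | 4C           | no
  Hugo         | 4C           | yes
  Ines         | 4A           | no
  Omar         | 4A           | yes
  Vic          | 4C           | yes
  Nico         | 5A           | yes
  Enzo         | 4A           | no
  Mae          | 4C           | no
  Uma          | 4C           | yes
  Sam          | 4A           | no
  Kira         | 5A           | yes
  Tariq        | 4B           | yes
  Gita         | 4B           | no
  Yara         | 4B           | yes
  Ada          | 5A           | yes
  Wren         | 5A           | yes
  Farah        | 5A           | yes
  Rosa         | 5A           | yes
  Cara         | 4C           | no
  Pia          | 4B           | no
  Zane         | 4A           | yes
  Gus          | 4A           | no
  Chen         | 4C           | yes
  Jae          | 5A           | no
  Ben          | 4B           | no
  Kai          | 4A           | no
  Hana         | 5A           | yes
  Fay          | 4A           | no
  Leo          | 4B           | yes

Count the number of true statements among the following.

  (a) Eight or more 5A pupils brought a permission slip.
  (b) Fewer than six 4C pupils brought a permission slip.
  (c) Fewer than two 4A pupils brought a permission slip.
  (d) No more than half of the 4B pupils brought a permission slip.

2

(a) 5A: |A| = 9, |A ∩ B| = 7; needs |A ∩ B| ≥ 8 — false.
(b) 4C: |A| = 8, |A ∩ B| = 5; needs |A ∩ B| < 6 — true.
(c) 4A: |A| = 9, |A ∩ B| = 2; needs |A ∩ B| < 2 — false.
(d) 4B: |A| = 8, |A ∩ B| = 4; needs |A ∩ B| ≤ |A ∖ B| — true.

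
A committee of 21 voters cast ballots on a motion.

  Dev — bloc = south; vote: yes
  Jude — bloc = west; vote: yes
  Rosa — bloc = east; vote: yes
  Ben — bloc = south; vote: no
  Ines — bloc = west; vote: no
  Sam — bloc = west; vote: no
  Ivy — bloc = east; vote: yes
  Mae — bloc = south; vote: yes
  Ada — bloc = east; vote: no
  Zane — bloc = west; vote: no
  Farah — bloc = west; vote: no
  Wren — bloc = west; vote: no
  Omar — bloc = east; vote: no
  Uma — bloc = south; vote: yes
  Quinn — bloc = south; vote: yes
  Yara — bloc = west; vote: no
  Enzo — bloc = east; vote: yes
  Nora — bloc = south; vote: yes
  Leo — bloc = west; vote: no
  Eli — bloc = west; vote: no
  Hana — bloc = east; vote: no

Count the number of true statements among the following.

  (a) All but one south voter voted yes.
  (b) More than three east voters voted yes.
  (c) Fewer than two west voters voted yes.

2

(a) south: |A| = 6, |A ∩ B| = 5; needs |A ∖ B| = 1 — true.
(b) east: |A| = 6, |A ∩ B| = 3; needs |A ∩ B| > 3 — false.
(c) west: |A| = 9, |A ∩ B| = 1; needs |A ∩ B| < 2 — true.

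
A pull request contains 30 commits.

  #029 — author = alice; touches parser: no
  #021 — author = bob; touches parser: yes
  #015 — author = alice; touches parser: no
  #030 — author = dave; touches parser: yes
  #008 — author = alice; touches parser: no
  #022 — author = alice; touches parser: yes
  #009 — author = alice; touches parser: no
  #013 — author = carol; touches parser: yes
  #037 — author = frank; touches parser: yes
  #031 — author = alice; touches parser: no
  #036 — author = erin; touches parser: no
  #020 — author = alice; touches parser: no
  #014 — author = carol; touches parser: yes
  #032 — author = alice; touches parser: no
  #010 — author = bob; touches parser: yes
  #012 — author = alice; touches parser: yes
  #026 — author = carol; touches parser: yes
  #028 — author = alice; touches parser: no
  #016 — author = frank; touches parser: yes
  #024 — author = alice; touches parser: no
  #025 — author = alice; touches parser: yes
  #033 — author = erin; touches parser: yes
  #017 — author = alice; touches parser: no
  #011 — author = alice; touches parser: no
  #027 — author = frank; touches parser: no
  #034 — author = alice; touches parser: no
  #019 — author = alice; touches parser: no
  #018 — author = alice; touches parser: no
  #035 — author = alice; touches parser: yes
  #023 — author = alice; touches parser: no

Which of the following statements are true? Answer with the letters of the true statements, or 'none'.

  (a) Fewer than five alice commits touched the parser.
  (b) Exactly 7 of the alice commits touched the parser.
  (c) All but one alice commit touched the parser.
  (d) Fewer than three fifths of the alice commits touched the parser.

(a), (d)

|A| = 19, |A ∩ B| = 4, |A ∖ B| = 15.
(a) |A ∩ B| < 5: holds.
(b) |A ∩ B| = 7: fails.
(c) |A ∖ B| = 1: fails.
(d) |A ∩ B| / |A| < 3/5: holds.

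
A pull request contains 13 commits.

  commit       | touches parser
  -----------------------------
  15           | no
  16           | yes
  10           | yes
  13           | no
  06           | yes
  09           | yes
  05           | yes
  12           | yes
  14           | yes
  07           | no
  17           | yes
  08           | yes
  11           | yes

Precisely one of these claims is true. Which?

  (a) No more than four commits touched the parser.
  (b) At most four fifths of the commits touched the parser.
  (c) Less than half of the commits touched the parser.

(b)

|A| = 13, |A ∩ B| = 10, |A ∖ B| = 3.
(a) requires |A ∩ B| ≤ 4: false.
(b) requires |A ∩ B| / |A| ≤ 4/5: true.
(c) requires |A ∩ B| < |A ∖ B|: false.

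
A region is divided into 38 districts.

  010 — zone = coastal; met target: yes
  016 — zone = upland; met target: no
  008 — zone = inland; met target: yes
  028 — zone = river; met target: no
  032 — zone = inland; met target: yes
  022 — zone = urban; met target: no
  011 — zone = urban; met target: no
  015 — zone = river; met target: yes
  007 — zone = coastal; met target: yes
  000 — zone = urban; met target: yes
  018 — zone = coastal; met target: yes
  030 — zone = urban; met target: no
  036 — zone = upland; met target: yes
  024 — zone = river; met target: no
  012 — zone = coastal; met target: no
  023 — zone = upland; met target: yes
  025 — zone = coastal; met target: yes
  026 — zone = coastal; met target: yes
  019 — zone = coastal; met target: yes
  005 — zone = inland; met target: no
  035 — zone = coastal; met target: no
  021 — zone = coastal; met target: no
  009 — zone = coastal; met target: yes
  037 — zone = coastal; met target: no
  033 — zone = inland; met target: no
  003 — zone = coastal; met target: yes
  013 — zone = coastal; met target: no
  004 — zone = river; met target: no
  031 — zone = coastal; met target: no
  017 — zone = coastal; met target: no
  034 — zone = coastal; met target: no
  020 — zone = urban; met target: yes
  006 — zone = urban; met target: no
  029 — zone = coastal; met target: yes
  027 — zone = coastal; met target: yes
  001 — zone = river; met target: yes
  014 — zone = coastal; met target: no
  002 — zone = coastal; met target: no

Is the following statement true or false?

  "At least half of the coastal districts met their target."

True

Truth condition: |A ∩ B| ≥ |A ∖ B|.
|A| = 20, |A ∩ B| = 10, |A ∖ B| = 10.
10 = 10, so the statement is true.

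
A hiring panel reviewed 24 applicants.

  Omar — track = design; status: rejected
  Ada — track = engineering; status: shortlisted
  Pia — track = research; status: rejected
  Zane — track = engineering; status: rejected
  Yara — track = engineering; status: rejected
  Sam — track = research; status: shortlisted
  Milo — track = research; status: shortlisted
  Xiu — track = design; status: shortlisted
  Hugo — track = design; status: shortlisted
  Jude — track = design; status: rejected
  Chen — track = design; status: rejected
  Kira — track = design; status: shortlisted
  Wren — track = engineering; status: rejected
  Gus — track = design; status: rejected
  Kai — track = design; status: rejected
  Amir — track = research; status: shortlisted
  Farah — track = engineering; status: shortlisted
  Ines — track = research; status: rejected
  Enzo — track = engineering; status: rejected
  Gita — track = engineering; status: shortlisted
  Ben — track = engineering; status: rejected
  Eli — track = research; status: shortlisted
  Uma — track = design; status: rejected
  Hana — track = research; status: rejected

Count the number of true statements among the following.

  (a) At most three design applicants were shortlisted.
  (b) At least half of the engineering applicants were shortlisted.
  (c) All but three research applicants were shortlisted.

2

(a) design: |A| = 9, |A ∩ B| = 3; needs |A ∩ B| ≤ 3 — true.
(b) engineering: |A| = 8, |A ∩ B| = 3; needs |A ∩ B| ≥ |A ∖ B| — false.
(c) research: |A| = 7, |A ∩ B| = 4; needs |A ∖ B| = 3 — true.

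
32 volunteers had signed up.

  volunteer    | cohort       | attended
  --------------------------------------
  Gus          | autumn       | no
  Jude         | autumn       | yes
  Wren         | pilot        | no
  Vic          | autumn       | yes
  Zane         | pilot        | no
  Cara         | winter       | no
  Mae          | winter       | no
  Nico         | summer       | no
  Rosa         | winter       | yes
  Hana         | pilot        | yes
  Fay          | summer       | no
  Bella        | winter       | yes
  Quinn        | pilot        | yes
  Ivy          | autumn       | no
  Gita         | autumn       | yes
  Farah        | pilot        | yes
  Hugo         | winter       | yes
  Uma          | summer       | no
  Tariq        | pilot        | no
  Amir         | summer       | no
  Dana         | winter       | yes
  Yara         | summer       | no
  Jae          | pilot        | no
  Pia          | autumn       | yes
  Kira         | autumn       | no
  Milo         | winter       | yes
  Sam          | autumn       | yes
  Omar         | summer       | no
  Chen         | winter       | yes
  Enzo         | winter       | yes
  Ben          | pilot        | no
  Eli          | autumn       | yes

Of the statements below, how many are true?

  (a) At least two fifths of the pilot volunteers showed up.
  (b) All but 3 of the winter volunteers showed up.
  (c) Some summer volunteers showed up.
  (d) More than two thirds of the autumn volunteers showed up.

0

(a) pilot: |A| = 8, |A ∩ B| = 3; needs |A ∩ B| / |A| ≥ 2/5 — false.
(b) winter: |A| = 9, |A ∩ B| = 7; needs |A ∖ B| = 3 — false.
(c) summer: |A| = 6, |A ∩ B| = 0; needs A ∩ B ≠ ∅ (|A ∩ B| ≥ 1) — false.
(d) autumn: |A| = 9, |A ∩ B| = 6; needs |A ∩ B| / |A| > 2/3 — false.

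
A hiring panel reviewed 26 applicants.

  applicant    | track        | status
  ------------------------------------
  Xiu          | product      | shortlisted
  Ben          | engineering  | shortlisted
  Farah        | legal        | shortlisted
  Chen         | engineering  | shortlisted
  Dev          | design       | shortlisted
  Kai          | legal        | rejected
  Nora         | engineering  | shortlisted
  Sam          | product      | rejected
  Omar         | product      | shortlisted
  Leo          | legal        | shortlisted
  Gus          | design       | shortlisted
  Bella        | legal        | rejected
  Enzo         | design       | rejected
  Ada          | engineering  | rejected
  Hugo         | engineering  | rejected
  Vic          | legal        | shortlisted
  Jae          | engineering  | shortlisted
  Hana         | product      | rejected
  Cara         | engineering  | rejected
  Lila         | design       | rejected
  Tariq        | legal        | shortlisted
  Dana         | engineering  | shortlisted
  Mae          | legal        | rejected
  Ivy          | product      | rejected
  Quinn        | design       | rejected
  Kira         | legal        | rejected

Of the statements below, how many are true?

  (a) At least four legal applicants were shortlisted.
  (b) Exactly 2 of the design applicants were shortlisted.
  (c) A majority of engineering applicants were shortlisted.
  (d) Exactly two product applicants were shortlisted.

4

(a) legal: |A| = 8, |A ∩ B| = 4; needs |A ∩ B| ≥ 4 — true.
(b) design: |A| = 5, |A ∩ B| = 2; needs |A ∩ B| = 2 — true.
(c) engineering: |A| = 8, |A ∩ B| = 5; needs |A ∩ B| > |A ∖ B| — true.
(d) product: |A| = 5, |A ∩ B| = 2; needs |A ∩ B| = 2 — true.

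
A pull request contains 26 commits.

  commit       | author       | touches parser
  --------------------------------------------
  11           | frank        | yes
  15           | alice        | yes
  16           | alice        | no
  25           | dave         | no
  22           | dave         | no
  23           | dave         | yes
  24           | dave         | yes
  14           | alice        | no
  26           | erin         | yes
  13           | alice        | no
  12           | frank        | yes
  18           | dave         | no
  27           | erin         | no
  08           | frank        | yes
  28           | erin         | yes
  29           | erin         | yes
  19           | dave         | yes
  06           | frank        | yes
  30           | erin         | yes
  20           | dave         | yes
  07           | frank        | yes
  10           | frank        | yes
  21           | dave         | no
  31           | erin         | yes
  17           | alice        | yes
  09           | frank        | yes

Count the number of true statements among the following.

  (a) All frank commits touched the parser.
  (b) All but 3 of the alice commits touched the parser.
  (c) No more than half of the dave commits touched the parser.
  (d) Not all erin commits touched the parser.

4

(a) frank: |A| = 7, |A ∩ B| = 7; needs A ⊆ B, i.e. every element of A is in B (|A ∖ B| = 0) — true.
(b) alice: |A| = 5, |A ∩ B| = 2; needs |A ∖ B| = 3 — true.
(c) dave: |A| = 8, |A ∩ B| = 4; needs |A ∩ B| ≤ |A ∖ B| — true.
(d) erin: |A| = 6, |A ∩ B| = 5; needs A ⊄ B (|A ∖ B| ≥ 1) — true.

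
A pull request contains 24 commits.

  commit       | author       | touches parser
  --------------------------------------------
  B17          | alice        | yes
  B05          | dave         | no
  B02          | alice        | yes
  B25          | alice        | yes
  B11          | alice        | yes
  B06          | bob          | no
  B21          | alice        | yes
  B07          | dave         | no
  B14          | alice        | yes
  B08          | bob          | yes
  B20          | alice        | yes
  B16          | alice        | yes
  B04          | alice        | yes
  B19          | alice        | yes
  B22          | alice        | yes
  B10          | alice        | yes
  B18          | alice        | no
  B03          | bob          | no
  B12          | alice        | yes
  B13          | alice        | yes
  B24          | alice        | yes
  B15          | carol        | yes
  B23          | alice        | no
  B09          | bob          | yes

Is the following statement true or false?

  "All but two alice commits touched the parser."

True

'All but two alice commits touched the parser' holds iff |A ∖ B| = 2.
|A| = 17, |A ∩ B| = 15, |A ∖ B| = 2.
|A ∖ B| = 2, so the statement is true.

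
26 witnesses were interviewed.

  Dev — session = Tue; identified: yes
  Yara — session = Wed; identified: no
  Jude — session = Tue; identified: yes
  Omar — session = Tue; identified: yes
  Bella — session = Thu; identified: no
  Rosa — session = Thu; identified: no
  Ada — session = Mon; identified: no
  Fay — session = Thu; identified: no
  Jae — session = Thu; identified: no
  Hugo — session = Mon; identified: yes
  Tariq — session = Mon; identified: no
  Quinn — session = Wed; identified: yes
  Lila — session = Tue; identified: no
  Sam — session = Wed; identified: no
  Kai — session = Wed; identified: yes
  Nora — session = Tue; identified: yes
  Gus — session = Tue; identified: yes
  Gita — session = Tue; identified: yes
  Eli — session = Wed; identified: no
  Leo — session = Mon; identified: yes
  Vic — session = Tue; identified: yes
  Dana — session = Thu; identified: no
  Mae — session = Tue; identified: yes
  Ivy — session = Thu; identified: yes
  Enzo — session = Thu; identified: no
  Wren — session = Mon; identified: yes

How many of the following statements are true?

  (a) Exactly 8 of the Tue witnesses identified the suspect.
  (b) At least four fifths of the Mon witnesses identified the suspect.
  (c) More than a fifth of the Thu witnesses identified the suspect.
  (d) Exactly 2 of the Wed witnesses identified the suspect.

(a) Tue: |A| = 9, |A ∩ B| = 8; needs |A ∩ B| = 8 — true.
(b) Mon: |A| = 5, |A ∩ B| = 3; needs |A ∩ B| / |A| ≥ 4/5 — false.
(c) Thu: |A| = 7, |A ∩ B| = 1; needs |A ∩ B| / |A| > 1/5 — false.
(d) Wed: |A| = 5, |A ∩ B| = 2; needs |A ∩ B| = 2 — true.

2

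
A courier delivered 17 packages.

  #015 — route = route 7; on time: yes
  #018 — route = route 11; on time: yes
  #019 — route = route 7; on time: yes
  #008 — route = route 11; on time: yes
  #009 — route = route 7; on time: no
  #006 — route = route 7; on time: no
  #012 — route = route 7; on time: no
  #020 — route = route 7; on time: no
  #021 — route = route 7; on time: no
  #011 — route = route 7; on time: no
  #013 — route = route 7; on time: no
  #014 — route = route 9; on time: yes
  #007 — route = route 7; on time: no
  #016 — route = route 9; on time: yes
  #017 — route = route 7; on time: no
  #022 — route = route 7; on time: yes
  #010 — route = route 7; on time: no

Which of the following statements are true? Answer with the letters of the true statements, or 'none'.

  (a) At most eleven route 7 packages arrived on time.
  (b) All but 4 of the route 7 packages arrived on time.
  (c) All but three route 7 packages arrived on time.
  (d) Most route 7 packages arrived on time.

(a)

|A| = 13, |A ∩ B| = 3, |A ∖ B| = 10.
(a) |A ∩ B| ≤ 11: holds.
(b) |A ∖ B| = 4: fails.
(c) |A ∖ B| = 3: fails.
(d) |A ∩ B| > |A ∖ B|: fails.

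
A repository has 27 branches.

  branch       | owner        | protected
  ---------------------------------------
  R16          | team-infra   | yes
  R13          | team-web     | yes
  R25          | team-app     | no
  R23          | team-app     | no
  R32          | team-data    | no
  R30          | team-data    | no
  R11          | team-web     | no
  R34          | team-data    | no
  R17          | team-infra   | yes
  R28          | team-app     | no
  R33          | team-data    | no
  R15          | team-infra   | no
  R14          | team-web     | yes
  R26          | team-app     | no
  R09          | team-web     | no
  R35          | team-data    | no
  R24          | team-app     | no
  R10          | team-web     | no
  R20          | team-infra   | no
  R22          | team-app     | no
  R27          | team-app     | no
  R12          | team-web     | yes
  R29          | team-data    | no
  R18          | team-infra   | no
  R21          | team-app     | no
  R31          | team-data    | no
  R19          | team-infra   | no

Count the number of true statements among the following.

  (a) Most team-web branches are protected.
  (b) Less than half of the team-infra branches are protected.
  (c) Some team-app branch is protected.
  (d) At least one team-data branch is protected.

1

(a) team-web: |A| = 6, |A ∩ B| = 3; needs |A ∩ B| > |A ∖ B| — false.
(b) team-infra: |A| = 6, |A ∩ B| = 2; needs |A ∩ B| < |A ∖ B| — true.
(c) team-app: |A| = 8, |A ∩ B| = 0; needs A ∩ B ≠ ∅ (|A ∩ B| ≥ 1) — false.
(d) team-data: |A| = 7, |A ∩ B| = 0; needs A ∩ B ≠ ∅ (|A ∩ B| ≥ 1) — false.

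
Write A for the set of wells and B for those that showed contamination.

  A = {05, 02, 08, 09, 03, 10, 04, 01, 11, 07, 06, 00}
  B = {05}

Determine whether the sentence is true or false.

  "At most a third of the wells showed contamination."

Truth condition: |A ∩ B| / |A| ≤ 1/3.
A (the restrictor) = {05, 02, 08, 09, 03, 10, 04, 01, 11, 07, 06, 00}, |A| = 12.
A ∩ B = {05}, so |A ∩ B| = 1.
A ∖ B = {02, 08, 09, 03, 10, 04, 01, 11, 07, 06, 00}, so |A ∖ B| = 11.
|A ∩ B|/|A| = 1/12, so the statement is true.

True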